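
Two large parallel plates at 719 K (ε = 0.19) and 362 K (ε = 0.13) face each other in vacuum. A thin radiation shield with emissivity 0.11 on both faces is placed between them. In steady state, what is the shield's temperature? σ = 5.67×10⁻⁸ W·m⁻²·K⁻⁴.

T_s ≈ 625 K

In steady state the net flux on the hot side equals that on the cold side.
σ(T₁⁴−T_s⁴)/D₁ = σ(T_s⁴−T₂⁴)/D₂, with D₁ = 1/ε₁+1/ε_s−1 = 13.35, D₂ = 1/ε_s+1/ε₂−1 = 15.78.
Solve for T_s⁴: T_s⁴ = (D₂·T₁⁴ + D₁·T₂⁴)/(D₁+D₂) = 1.526×10¹¹ K⁴.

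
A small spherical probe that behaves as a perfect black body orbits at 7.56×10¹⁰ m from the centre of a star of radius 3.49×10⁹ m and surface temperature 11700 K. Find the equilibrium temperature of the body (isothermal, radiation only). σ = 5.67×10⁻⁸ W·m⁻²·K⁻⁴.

T ≈ 1780 K

The star's surface emits σT_*⁴; at distance d the flux is S = σT_*⁴(R_*/d)².
S = 5.67×10⁻⁸·(11700)⁴·(3.49×10⁹/7.56×10¹⁰)² = 2.264×10⁶ W/m².
For an isothermal sphere T⁴ = (1−a)S/(4σ) = 9.984×10¹² K⁴.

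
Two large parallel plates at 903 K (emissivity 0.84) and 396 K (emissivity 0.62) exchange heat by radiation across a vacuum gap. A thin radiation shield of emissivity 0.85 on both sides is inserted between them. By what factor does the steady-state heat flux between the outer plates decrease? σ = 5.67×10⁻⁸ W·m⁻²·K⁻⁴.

Without shield: q₀ = σΔ(T⁴)/(1/ε₁+1/ε₂−1) with denominator 1.803.
With shield the two gaps are in series; the resistances add: (1/ε₁+1/ε_s−1)+(1/ε_s+1/ε₂−1) = 1.367+1.789 = 3.156.
Heat-flux ratio q₀/q = 3.156/1.803.

factor ≈ 1.75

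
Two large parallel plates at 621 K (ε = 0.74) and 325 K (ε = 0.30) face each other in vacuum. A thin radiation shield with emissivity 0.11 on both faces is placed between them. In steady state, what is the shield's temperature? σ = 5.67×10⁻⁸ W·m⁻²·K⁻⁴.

In steady state the net flux on the hot side equals that on the cold side.
σ(T₁⁴−T_s⁴)/D₁ = σ(T_s⁴−T₂⁴)/D₂, with D₁ = 1/ε₁+1/ε_s−1 = 9.442, D₂ = 1/ε_s+1/ε₂−1 = 11.42.
Solve for T_s⁴: T_s⁴ = (D₂·T₁⁴ + D₁·T₂⁴)/(D₁+D₂) = 8.647×10¹⁰ K⁴.

T_s ≈ 542 K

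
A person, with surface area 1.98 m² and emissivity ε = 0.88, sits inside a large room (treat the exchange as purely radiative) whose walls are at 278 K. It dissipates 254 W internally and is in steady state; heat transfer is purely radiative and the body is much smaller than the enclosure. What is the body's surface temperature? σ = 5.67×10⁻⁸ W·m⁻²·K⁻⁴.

T ≈ 304 K

For a small grey body in a large enclosure, net radiated power = εσA(T⁴ − T_w⁴).
Steady state: P = εσA(T⁴ − T_w⁴) with A = 1.98 m².
T⁴ = P/(εσA) + T_w⁴ = 254/(0.88·5.67×10⁻⁸·1.980) + (278)⁴
    = 2.571×10⁹ + 5.973×10⁹ = 8.544×10⁹ K⁴.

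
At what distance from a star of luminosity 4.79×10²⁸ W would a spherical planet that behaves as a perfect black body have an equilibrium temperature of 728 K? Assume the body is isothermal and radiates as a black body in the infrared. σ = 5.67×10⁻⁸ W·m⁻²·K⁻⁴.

For an isothermal black-emitting sphere, (1−a)S·πr² = σ·4πr²·T⁴ ⇒ S = 4σT⁴/(1−a).
S = 4·5.67×10⁻⁸·(728)⁴/1.00 = 63700 W/m².
Flux falls as S = L/(4πd²), so d = √(L/(4πS)) = √(4.79×10²⁸/(4π·63700)).

d ≈ 2.45×10¹¹ m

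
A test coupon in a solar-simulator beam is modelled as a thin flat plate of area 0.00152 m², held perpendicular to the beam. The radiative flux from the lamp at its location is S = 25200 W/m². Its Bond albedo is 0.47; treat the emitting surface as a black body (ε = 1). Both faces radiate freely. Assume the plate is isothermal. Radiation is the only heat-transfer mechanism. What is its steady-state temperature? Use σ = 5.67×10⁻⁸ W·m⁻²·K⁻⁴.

At equilibrium, absorbed power = emitted power.
Absorbing cross-section = A = 0.001520 m²; emitting surface = 2A = 0.003040 m² (ratio 2).
(1−a)S·A_cross = εσ·A_surf·T⁴  ⇒  T⁴ = (1−a)S/(2σ).
T⁴ = 0.530·25200/(2·5.67×10⁻⁸) = 1.178×10¹¹ K⁴.
T = (1.178×10¹¹)^(1/4).

T ≈ 586 K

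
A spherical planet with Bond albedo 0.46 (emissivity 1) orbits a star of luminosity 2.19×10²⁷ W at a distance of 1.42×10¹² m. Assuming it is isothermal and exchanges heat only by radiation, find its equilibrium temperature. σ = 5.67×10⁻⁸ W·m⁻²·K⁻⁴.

First find the stellar flux at distance d: S = L/(4πd²) = 2.19×10²⁷/(4π·(1.42×10¹²)²) = 86.43 W/m².
For an isothermal sphere, absorbed (1−a)S·πr² = emitted σ·4πr²·T⁴, so T⁴ = (1−a)S/(4σ).
T⁴ = 0.540·86.43/(4·5.67×10⁻⁸) = 2.058×10⁸ K⁴.

T ≈ 120 K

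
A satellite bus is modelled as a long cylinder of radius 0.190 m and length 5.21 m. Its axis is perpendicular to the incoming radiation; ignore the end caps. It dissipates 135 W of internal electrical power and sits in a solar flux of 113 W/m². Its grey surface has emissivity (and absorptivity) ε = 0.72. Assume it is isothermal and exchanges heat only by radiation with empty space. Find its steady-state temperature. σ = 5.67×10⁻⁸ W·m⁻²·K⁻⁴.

At steady state, absorbed solar power + internal power = radiated power.
Absorbed: α·S·A_cross = 0.72·113·1.980 = 161.1 W (cross-section 2rL).
Total input = 161.1 + 135 = 296.1 W.
Radiated: εσ·A_surf·T⁴ with A_surf = 2πrL = 6.220 m².
T⁴ = 296.1/(0.72·5.67×10⁻⁸·6.220) = 1.166×10⁹ K⁴.

T ≈ 185 K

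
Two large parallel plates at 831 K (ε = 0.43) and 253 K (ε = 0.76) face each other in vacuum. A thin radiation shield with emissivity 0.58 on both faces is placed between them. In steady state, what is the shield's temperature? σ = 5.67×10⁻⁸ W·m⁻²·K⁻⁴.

T_s ≈ 663 K

In steady state the net flux on the hot side equals that on the cold side.
σ(T₁⁴−T_s⁴)/D₁ = σ(T_s⁴−T₂⁴)/D₂, with D₁ = 1/ε₁+1/ε_s−1 = 3.050, D₂ = 1/ε_s+1/ε₂−1 = 2.040.
Solve for T_s⁴: T_s⁴ = (D₂·T₁⁴ + D₁·T₂⁴)/(D₁+D₂) = 1.936×10¹¹ K⁴.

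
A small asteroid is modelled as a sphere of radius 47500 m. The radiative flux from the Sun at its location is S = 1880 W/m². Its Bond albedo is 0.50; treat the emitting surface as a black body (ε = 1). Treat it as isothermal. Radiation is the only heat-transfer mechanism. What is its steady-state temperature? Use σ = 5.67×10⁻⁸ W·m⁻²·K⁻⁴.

At equilibrium, absorbed power = emitted power.
Absorbing cross-section = πr² = 7.088×10⁹ m²; emitting surface = 4πr² = 2.835×10¹⁰ m² (ratio 4).
(1−a)S·A_cross = εσ·A_surf·T⁴  ⇒  T⁴ = (1−a)S/(4σ).
T⁴ = 0.500·1880/(4·5.67×10⁻⁸) = 4.145×10⁹ K⁴.
T = (4.145×10⁹)^(1/4).

T ≈ 254 K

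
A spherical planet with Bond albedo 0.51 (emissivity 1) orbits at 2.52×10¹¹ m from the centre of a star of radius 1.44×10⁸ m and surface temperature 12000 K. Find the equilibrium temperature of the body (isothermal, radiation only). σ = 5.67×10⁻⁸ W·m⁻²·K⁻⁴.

The star's surface emits σT_*⁴; at distance d the flux is S = σT_*⁴(R_*/d)².
S = 5.67×10⁻⁸·(12000)⁴·(1.44×10⁸/2.52×10¹¹)² = 383.9 W/m².
For an isothermal sphere T⁴ = (1−a)S/(4σ) = 8.294×10⁸ K⁴.

T ≈ 170 K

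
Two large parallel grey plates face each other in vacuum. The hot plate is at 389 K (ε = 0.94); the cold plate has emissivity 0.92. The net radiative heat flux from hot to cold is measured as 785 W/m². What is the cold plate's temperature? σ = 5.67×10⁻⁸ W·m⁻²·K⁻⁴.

T₂ ≈ 289 K

q = σ(T₁⁴ − T₂⁴)/(1/ε₁ + 1/ε₂ − 1); denominator = 1.151.
T₂⁴ = T₁⁴ − q·(1/ε₁+1/ε₂−1)/σ = 2.290×10¹⁰ − 785·1.151/5.67×10⁻⁸
    = 6.966×10⁹ K⁴.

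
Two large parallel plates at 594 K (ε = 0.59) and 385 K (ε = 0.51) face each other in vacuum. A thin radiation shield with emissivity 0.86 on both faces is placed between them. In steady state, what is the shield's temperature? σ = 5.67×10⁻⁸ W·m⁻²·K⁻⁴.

In steady state the net flux on the hot side equals that on the cold side.
σ(T₁⁴−T_s⁴)/D₁ = σ(T_s⁴−T₂⁴)/D₂, with D₁ = 1/ε₁+1/ε_s−1 = 1.858, D₂ = 1/ε_s+1/ε₂−1 = 2.124.
Solve for T_s⁴: T_s⁴ = (D₂·T₁⁴ + D₁·T₂⁴)/(D₁+D₂) = 7.666×10¹⁰ K⁴.

T_s ≈ 526 K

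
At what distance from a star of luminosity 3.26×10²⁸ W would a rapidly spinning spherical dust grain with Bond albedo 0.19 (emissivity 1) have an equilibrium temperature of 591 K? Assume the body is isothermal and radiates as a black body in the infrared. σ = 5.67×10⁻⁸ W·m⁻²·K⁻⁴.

d ≈ 2.76×10¹¹ m

For an isothermal black-emitting sphere, (1−a)S·πr² = σ·4πr²·T⁴ ⇒ S = 4σT⁴/(1−a).
S = 4·5.67×10⁻⁸·(591)⁴/0.810 = 34160 W/m².
Flux falls as S = L/(4πd²), so d = √(L/(4πS)) = √(3.26×10²⁸/(4π·34160)).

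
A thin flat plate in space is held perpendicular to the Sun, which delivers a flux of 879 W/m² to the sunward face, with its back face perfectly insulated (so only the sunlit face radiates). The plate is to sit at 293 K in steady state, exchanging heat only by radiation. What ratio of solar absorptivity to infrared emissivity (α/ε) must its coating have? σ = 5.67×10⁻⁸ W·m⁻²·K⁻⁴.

α/ε ≈ 0.475

Balance: αS·A = εσ·1A·T⁴ ⇒ α/ε = σT⁴/S.
α/ε = 5.67×10⁻⁸·(293)⁴/879 = 5.67×10⁻⁸·7.370×10⁹/879.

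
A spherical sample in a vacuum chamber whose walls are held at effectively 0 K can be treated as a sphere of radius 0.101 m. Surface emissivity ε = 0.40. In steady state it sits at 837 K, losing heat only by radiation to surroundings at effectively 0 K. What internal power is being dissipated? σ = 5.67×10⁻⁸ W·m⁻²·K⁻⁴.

Steady state: P = εσA T⁴.
A = 4πr² = 0.1282 m²; T⁴ = (837)⁴ = 4.908×10¹¹ K⁴.
P = 0.40 × 5.67×10⁻⁸ × 0.1282 × 4.908×10¹¹.

P ≈ 1430 W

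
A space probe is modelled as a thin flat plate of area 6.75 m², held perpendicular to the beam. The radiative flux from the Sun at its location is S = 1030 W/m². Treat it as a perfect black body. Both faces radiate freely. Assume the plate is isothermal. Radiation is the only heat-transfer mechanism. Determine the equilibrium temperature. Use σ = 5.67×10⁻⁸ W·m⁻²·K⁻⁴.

T ≈ 309 K

At equilibrium, absorbed power = emitted power.
Absorbing cross-section = A = 6.750 m²; emitting surface = 2A = 13.50 m² (ratio 2).
S·A_cross = εσ·A_surf·T⁴  ⇒  T⁴ = S/(2σ).
T⁴ = 1.00·1030/(2·5.67×10⁻⁸) = 9.083×10⁹ K⁴.
T = (9.083×10⁹)^(1/4).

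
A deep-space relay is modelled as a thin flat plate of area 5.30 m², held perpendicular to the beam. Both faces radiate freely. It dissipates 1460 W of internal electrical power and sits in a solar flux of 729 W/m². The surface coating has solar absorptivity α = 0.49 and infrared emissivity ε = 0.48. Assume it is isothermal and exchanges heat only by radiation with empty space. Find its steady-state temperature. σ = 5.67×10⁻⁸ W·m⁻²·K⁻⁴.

At steady state, absorbed solar power + internal power = radiated power.
Absorbed: α·S·A_cross = 0.49·729·5.300 = 1893 W (cross-section A).
Total input = 1893 + 1460 = 3353 W.
Radiated: εσ·A_surf·T⁴ with A_surf = 2A = 10.60 m².
T⁴ = 3353/(0.48·5.67×10⁻⁸·10.60) = 1.162×10¹⁰ K⁴.

T ≈ 328 K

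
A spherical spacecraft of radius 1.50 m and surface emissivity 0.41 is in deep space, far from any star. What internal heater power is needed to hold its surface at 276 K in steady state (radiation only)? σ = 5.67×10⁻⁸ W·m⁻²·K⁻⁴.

P = εσ·4πr²·T⁴.
4πr² = 28.27 m²; T⁴ = 5.803×10⁹ K⁴.
P = 0.41·5.67×10⁻⁸·28.27·5.803×10⁹.

P ≈ 3810 W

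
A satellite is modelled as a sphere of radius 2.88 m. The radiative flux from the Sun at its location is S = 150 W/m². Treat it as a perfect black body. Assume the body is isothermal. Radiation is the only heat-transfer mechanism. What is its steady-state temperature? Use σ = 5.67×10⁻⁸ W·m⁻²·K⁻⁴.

T ≈ 160 K

At equilibrium, absorbed power = emitted power.
Absorbing cross-section = πr² = 26.06 m²; emitting surface = 4πr² = 104.2 m² (ratio 4).
S·A_cross = εσ·A_surf·T⁴  ⇒  T⁴ = S/(4σ).
T⁴ = 1.00·150/(4·5.67×10⁻⁸) = 6.614×10⁸ K⁴.
T = (6.614×10⁸)^(1/4).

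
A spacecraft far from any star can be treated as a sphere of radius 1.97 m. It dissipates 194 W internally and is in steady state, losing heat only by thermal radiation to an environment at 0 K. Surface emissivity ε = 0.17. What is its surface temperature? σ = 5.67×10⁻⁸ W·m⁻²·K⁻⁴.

T ≈ 143 K

Steady state: internal power = radiated power, P = εσA T⁴.
Radiating area A = 4πr² = 48.77 m².
T⁴ = P/(εσA) = 194/(0.17·5.67×10⁻⁸·48.77) = 4.127×10⁸ K⁴.
T = (4.127×10⁸)^(1/4).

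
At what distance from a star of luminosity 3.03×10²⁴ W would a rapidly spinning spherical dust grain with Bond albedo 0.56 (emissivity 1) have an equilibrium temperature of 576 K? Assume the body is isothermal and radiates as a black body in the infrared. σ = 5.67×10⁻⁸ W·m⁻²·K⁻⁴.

For an isothermal black-emitting sphere, (1−a)S·πr² = σ·4πr²·T⁴ ⇒ S = 4σT⁴/(1−a).
S = 4·5.67×10⁻⁸·(576)⁴/0.440 = 56740 W/m².
Flux falls as S = L/(4πd²), so d = √(L/(4πS)) = √(3.03×10²⁴/(4π·56740)).

d ≈ 2.06×10⁹ m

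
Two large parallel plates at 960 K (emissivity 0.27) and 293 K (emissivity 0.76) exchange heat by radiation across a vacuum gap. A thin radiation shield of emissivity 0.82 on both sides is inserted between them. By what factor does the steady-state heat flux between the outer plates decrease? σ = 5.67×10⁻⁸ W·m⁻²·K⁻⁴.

factor ≈ 1.36

Without shield: q₀ = σΔ(T⁴)/(1/ε₁+1/ε₂−1) with denominator 4.019.
With shield the two gaps are in series; the resistances add: (1/ε₁+1/ε_s−1)+(1/ε_s+1/ε₂−1) = 3.923+1.535 = 5.459.
Heat-flux ratio q₀/q = 5.459/4.019.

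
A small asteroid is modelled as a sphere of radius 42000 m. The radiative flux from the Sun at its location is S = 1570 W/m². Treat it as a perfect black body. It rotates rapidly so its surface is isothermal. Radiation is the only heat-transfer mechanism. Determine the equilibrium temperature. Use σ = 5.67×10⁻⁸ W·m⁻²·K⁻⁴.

At equilibrium, absorbed power = emitted power.
Absorbing cross-section = πr² = 5.542×10⁹ m²; emitting surface = 4πr² = 2.217×10¹⁰ m² (ratio 4).
S·A_cross = εσ·A_surf·T⁴  ⇒  T⁴ = S/(4σ).
T⁴ = 1.00·1570/(4·5.67×10⁻⁸) = 6.922×10⁹ K⁴.
T = (6.922×10⁹)^(1/4).

T ≈ 288 K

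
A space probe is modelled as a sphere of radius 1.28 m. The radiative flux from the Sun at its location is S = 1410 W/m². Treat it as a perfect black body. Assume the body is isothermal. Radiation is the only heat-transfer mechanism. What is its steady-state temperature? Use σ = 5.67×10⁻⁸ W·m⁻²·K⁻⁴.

At equilibrium, absorbed power = emitted power.
Absorbing cross-section = πr² = 5.147 m²; emitting surface = 4πr² = 20.59 m² (ratio 4).
S·A_cross = εσ·A_surf·T⁴  ⇒  T⁴ = S/(4σ).
T⁴ = 1.00·1410/(4·5.67×10⁻⁸) = 6.217×10⁹ K⁴.
T = (6.217×10⁹)^(1/4).

T ≈ 281 K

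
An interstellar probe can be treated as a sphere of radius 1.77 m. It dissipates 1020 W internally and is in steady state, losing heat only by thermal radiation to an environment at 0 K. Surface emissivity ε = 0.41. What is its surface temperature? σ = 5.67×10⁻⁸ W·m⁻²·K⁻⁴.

Steady state: internal power = radiated power, P = εσA T⁴.
Radiating area A = 4πr² = 39.37 m².
T⁴ = P/(εσA) = 1020/(0.41·5.67×10⁻⁸·39.37) = 1.114×10⁹ K⁴.
T = (1.114×10⁹)^(1/4).

T ≈ 183 K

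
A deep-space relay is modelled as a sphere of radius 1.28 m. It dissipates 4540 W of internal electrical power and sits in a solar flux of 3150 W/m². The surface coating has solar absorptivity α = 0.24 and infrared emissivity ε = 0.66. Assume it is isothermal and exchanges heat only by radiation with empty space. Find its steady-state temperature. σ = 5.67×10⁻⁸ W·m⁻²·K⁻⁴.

T ≈ 323 K

At steady state, absorbed solar power + internal power = radiated power.
Absorbed: α·S·A_cross = 0.24·3150·5.147 = 3891 W (cross-section πr²).
Total input = 3891 + 4540 = 8431 W.
Radiated: εσ·A_surf·T⁴ with A_surf = 4πr² = 20.59 m².
T⁴ = 8431/(0.66·5.67×10⁻⁸·20.59) = 1.094×10¹⁰ K⁴.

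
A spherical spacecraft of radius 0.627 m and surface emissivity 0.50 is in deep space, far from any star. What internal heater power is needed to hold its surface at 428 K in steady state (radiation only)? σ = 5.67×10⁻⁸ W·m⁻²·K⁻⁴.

P = εσ·4πr²·T⁴.
4πr² = 4.940 m²; T⁴ = 3.356×10¹⁰ K⁴.
P = 0.50·5.67×10⁻⁸·4.940·3.356×10¹⁰.

P ≈ 4700 W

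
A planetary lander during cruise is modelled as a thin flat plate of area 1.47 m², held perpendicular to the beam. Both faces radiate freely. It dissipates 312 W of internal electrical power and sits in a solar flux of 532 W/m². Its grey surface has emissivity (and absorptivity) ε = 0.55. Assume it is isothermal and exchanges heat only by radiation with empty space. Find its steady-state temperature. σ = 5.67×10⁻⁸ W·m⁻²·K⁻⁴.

At steady state, absorbed solar power + internal power = radiated power.
Absorbed: α·S·A_cross = 0.55·532·1.470 = 430.1 W (cross-section A).
Total input = 430.1 + 312 = 742.1 W.
Radiated: εσ·A_surf·T⁴ with A_surf = 2A = 2.940 m².
T⁴ = 742.1/(0.55·5.67×10⁻⁸·2.940) = 8.094×10⁹ K⁴.

T ≈ 300 K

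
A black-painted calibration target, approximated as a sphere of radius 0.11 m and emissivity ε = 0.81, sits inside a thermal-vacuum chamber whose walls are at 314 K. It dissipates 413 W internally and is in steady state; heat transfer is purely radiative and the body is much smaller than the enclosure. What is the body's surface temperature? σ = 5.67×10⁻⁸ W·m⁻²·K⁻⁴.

For a small grey body in a large enclosure, net radiated power = εσA(T⁴ − T_w⁴).
Steady state: P = εσA(T⁴ − T_w⁴) with A = 4πr² = 0.1521 m².
T⁴ = P/(εσA) + T_w⁴ = 413/(0.81·5.67×10⁻⁸·0.1521) + (314)⁴
    = 5.914×10¹⁰ + 9.721×10⁹ = 6.886×10¹⁰ K⁴.

T ≈ 512 K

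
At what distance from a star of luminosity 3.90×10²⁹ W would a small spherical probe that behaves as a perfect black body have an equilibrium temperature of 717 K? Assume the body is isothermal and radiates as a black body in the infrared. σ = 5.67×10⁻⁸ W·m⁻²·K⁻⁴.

For an isothermal black-emitting sphere, (1−a)S·πr² = σ·4πr²·T⁴ ⇒ S = 4σT⁴/(1−a).
S = 4·5.67×10⁻⁸·(717)⁴/1.00 = 59940 W/m².
Flux falls as S = L/(4πd²), so d = √(L/(4πS)) = √(3.90×10²⁹/(4π·59940)).

d ≈ 7.20×10¹¹ m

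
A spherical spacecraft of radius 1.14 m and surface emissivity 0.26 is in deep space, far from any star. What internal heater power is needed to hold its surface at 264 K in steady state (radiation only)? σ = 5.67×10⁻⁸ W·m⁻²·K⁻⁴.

P = εσ·4πr²·T⁴.
4πr² = 16.33 m²; T⁴ = 4.858×10⁹ K⁴.
P = 0.26·5.67×10⁻⁸·16.33·4.858×10⁹.

P ≈ 1170 W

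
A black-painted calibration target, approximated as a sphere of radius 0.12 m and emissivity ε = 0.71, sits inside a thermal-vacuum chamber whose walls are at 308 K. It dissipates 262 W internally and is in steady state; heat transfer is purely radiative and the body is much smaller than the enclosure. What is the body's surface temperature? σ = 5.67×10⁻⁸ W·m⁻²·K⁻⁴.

For a small grey body in a large enclosure, net radiated power = εσA(T⁴ − T_w⁴).
Steady state: P = εσA(T⁴ − T_w⁴) with A = 4πr² = 0.1810 m².
T⁴ = P/(εσA) + T_w⁴ = 262/(0.71·5.67×10⁻⁸·0.1810) + (308)⁴
    = 3.597×10¹⁰ + 8.999×10⁹ = 4.496×10¹⁰ K⁴.

T ≈ 460 K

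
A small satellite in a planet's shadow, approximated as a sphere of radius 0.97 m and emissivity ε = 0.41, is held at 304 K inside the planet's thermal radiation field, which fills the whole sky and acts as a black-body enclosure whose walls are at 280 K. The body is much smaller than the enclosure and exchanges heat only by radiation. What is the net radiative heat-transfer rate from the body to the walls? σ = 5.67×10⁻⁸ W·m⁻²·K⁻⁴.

For a small grey body in a large enclosure: P_net = εσA(T_body⁴ − T_wall⁴).
A = 4πr² = 11.82 m²; T_body⁴ − T_wall⁴ = 8.541×10⁹ − 6.147×10⁹ = 2.394×10⁹ K⁴.
|P_net| = 0.41·5.67×10⁻⁸·11.82·2.394×10⁹.

P_net ≈ 658 W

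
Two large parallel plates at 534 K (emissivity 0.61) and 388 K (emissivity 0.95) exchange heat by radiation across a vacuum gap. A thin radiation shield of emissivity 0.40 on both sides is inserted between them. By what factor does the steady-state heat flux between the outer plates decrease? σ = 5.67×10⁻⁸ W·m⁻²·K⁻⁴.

Without shield: q₀ = σΔ(T⁴)/(1/ε₁+1/ε₂−1) with denominator 1.692.
With shield the two gaps are in series; the resistances add: (1/ε₁+1/ε_s−1)+(1/ε_s+1/ε₂−1) = 3.139+2.553 = 5.692.
Heat-flux ratio q₀/q = 5.692/1.692.

factor ≈ 3.36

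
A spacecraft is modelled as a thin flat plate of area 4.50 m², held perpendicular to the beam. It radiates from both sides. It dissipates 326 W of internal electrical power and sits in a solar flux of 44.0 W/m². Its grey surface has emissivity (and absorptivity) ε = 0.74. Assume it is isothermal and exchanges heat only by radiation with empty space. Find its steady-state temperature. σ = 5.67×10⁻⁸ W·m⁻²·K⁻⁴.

At steady state, absorbed solar power + internal power = radiated power.
Absorbed: α·S·A_cross = 0.74·44.0·4.500 = 146.5 W (cross-section A).
Total input = 146.5 + 326 = 472.5 W.
Radiated: εσ·A_surf·T⁴ with A_surf = 2A = 9.000 m².
T⁴ = 472.5/(0.74·5.67×10⁻⁸·9.000) = 1.251×10⁹ K⁴.

T ≈ 188 K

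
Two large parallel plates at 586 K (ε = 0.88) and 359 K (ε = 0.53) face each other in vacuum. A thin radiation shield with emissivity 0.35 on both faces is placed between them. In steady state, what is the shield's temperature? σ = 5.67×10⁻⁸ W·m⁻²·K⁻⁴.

T_s ≈ 520 K

In steady state the net flux on the hot side equals that on the cold side.
σ(T₁⁴−T_s⁴)/D₁ = σ(T_s⁴−T₂⁴)/D₂, with D₁ = 1/ε₁+1/ε_s−1 = 2.994, D₂ = 1/ε_s+1/ε₂−1 = 3.744.
Solve for T_s⁴: T_s⁴ = (D₂·T₁⁴ + D₁·T₂⁴)/(D₁+D₂) = 7.291×10¹⁰ K⁴.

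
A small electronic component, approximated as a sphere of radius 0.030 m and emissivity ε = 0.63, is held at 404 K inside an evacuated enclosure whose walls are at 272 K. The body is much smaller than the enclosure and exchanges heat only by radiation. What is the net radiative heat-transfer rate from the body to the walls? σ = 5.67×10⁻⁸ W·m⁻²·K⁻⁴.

P_net ≈ 8.55 W

For a small grey body in a large enclosure: P_net = εσA(T_body⁴ − T_wall⁴).
A = 4πr² = 0.01131 m²; T_body⁴ − T_wall⁴ = 2.664×10¹⁰ − 5.474×10⁹ = 2.117×10¹⁰ K⁴.
|P_net| = 0.63·5.67×10⁻⁸·0.01131·2.117×10¹⁰.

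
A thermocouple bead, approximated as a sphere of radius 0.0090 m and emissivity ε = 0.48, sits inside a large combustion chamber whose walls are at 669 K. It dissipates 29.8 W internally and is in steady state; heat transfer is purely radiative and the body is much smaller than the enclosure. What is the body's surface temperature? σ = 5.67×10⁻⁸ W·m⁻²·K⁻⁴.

For a small grey body in a large enclosure, net radiated power = εσA(T⁴ − T_w⁴).
Steady state: P = εσA(T⁴ − T_w⁴) with A = 4πr² = 0.001018 m².
T⁴ = P/(εσA) + T_w⁴ = 29.8/(0.48·5.67×10⁻⁸·0.001018) + (669)⁴
    = 1.076×10¹² + 2.003×10¹¹ = 1.276×10¹² K⁴.

T ≈ 1060 K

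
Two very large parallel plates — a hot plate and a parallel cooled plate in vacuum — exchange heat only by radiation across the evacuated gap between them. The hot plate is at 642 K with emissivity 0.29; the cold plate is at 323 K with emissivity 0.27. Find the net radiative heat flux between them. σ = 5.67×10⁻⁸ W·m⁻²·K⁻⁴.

For two infinite grey parallel plates, q = σ(T₁⁴ − T₂⁴)/(1/ε₁ + 1/ε₂ − 1).
T₁⁴ − T₂⁴ = 1.699×10¹¹ − 1.088×10¹⁰ = 1.590×10¹¹ K⁴.
1/ε₁ + 1/ε₂ − 1 = 3.448 + 3.704 − 1 = 6.152.
q = 5.67×10⁻⁸ × 1.590×10¹¹ / 6.152.

q ≈ 1470 W/m²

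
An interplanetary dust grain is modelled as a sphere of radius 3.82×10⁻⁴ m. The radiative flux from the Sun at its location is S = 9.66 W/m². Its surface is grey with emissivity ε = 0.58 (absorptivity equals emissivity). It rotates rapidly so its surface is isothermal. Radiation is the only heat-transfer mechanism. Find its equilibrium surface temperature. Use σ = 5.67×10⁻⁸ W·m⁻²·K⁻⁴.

T ≈ 80.8 K

At equilibrium, absorbed power = emitted power.
Absorbing cross-section = πr² = 4.584×10⁻⁷ m²; emitting surface = 4πr² = 1.834×10⁻⁶ m² (ratio 4).
εS·A_cross = εσ·A_surf·T⁴  ⇒  T⁴ = S/(4σ)   (ε cancels).
T⁴ = 9.66/(4·5.67×10⁻⁸) = 4.259×10⁷ K⁴.
T = (4.259×10⁷)^(1/4).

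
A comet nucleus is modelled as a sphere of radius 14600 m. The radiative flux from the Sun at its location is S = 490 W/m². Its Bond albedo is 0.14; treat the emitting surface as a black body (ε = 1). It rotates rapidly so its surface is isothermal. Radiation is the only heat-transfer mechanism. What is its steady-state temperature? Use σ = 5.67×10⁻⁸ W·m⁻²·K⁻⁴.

At equilibrium, absorbed power = emitted power.
Absorbing cross-section = πr² = 6.697×10⁸ m²; emitting surface = 4πr² = 2.679×10⁹ m² (ratio 4).
(1−a)S·A_cross = εσ·A_surf·T⁴  ⇒  T⁴ = (1−a)S/(4σ).
T⁴ = 0.860·490/(4·5.67×10⁻⁸) = 1.858×10⁹ K⁴.
T = (1.858×10⁹)^(1/4).

T ≈ 208 K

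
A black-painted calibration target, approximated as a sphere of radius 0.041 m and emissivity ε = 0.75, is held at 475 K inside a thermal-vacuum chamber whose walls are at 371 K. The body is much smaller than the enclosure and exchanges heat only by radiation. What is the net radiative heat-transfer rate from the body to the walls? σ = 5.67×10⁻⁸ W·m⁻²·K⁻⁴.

P_net ≈ 28.7 W

For a small grey body in a large enclosure: P_net = εσA(T_body⁴ − T_wall⁴).
A = 4πr² = 0.02112 m²; T_body⁴ − T_wall⁴ = 5.091×10¹⁰ − 1.895×10¹⁰ = 3.196×10¹⁰ K⁴.
|P_net| = 0.75·5.67×10⁻⁸·0.02112·3.196×10¹⁰.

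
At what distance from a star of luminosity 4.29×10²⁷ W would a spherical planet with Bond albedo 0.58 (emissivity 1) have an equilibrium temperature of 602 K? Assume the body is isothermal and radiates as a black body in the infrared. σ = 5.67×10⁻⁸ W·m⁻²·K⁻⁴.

For an isothermal black-emitting sphere, (1−a)S·πr² = σ·4πr²·T⁴ ⇒ S = 4σT⁴/(1−a).
S = 4·5.67×10⁻⁸·(602)⁴/0.420 = 70920 W/m².
Flux falls as S = L/(4πd²), so d = √(L/(4πS)) = √(4.29×10²⁷/(4π·70920)).

d ≈ 6.94×10¹⁰ m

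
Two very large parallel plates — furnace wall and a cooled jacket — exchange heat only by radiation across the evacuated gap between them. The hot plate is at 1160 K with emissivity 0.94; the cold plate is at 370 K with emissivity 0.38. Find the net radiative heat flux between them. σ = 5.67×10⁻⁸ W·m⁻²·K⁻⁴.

q ≈ 37700 W/m²

For two infinite grey parallel plates, q = σ(T₁⁴ − T₂⁴)/(1/ε₁ + 1/ε₂ − 1).
T₁⁴ − T₂⁴ = 1.811×10¹² − 1.874×10¹⁰ = 1.792×10¹² K⁴.
1/ε₁ + 1/ε₂ − 1 = 1.064 + 2.632 − 1 = 2.695.
q = 5.67×10⁻⁸ × 1.792×10¹² / 2.695.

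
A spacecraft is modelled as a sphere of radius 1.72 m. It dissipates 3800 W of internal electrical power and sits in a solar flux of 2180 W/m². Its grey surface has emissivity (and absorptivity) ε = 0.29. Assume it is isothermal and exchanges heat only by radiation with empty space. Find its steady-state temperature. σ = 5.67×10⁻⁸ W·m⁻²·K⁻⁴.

At steady state, absorbed solar power + internal power = radiated power.
Absorbed: α·S·A_cross = 0.29·2180·9.294 = 5876 W (cross-section πr²).
Total input = 5876 + 3800 = 9676 W.
Radiated: εσ·A_surf·T⁴ with A_surf = 4πr² = 37.18 m².
T⁴ = 9676/(0.29·5.67×10⁻⁸·37.18) = 1.583×10¹⁰ K⁴.

T ≈ 355 K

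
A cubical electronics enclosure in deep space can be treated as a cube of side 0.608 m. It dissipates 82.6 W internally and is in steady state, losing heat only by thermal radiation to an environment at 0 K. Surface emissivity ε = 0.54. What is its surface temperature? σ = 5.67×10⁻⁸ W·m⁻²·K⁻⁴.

T ≈ 187 K

Steady state: internal power = radiated power, P = εσA T⁴.
Radiating area A = 6L² = 2.218 m².
T⁴ = P/(εσA) = 82.6/(0.54·5.67×10⁻⁸·2.218) = 1.216×10⁹ K⁴.
T = (1.216×10⁹)^(1/4).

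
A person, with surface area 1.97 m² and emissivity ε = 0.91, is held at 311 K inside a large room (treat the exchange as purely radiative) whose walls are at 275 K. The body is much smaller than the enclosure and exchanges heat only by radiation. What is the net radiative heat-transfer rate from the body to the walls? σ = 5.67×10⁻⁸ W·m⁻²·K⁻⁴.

For a small grey body in a large enclosure: P_net = εσA(T_body⁴ − T_wall⁴).
A = 1.97 m²; T_body⁴ − T_wall⁴ = 9.355×10⁹ − 5.719×10⁹ = 3.636×10⁹ K⁴.
|P_net| = 0.91·5.67×10⁻⁸·1.970·3.636×10⁹.

P_net ≈ 370 W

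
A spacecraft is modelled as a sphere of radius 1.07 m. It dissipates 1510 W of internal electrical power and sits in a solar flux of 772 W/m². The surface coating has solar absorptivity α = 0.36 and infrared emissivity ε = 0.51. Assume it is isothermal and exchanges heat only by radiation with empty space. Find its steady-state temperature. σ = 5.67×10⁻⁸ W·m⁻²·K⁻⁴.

T ≈ 279 K

At steady state, absorbed solar power + internal power = radiated power.
Absorbed: α·S·A_cross = 0.36·772·3.597 = 999.6 W (cross-section πr²).
Total input = 999.6 + 1510 = 2510 W.
Radiated: εσ·A_surf·T⁴ with A_surf = 4πr² = 14.39 m².
T⁴ = 2510/(0.51·5.67×10⁻⁸·14.39) = 6.032×10⁹ K⁴.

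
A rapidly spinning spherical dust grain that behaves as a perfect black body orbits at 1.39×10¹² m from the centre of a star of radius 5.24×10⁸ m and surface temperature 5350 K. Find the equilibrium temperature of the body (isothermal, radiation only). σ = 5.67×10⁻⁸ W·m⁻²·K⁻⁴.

The star's surface emits σT_*⁴; at distance d the flux is S = σT_*⁴(R_*/d)².
S = 5.67×10⁻⁸·(5350)⁴·(5.24×10⁸/1.39×10¹²)² = 6.601 W/m².
For an isothermal sphere T⁴ = (1−a)S/(4σ) = 2.911×10⁷ K⁴.

T ≈ 73.5 K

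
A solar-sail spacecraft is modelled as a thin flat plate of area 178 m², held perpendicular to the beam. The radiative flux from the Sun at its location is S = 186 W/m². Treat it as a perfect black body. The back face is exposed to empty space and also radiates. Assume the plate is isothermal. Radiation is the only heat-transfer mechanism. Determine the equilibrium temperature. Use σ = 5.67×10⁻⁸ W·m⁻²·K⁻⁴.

At equilibrium, absorbed power = emitted power.
Absorbing cross-section = A = 178.0 m²; emitting surface = 2A = 356.0 m² (ratio 2).
S·A_cross = εσ·A_surf·T⁴  ⇒  T⁴ = S/(2σ).
T⁴ = 1.00·186/(2·5.67×10⁻⁸) = 1.640×10⁹ K⁴.
T = (1.640×10⁹)^(1/4).

T ≈ 201 K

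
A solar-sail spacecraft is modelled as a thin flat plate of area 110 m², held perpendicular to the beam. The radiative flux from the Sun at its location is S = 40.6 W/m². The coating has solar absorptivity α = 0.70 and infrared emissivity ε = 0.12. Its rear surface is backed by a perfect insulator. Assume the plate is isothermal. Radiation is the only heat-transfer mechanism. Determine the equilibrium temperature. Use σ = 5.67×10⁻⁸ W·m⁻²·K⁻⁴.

T ≈ 254 K

At equilibrium, absorbed power = emitted power.
Absorbing cross-section = A = 110.0 m²; emitting surface = A = 110.0 m² (ratio 1).
αS·A_cross = εσ·A_surf·T⁴  ⇒  T⁴ = αS/(ε·1σ).
T⁴ = 0.700·40.6/(0.12·1·5.67×10⁻⁸) = 4.177×10⁹ K⁴.
T = (4.177×10⁹)^(1/4).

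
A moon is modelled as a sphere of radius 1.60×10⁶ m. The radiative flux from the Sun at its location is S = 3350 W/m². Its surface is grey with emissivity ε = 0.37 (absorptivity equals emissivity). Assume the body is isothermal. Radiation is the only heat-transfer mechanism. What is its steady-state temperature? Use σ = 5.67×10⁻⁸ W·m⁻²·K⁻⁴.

T ≈ 349 K

At equilibrium, absorbed power = emitted power.
Absorbing cross-section = πr² = 8.042×10¹² m²; emitting surface = 4πr² = 3.217×10¹³ m² (ratio 4).
εS·A_cross = εσ·A_surf·T⁴  ⇒  T⁴ = S/(4σ)   (ε cancels).
T⁴ = 3350/(4·5.67×10⁻⁸) = 1.477×10¹⁰ K⁴.
T = (1.477×10¹⁰)^(1/4).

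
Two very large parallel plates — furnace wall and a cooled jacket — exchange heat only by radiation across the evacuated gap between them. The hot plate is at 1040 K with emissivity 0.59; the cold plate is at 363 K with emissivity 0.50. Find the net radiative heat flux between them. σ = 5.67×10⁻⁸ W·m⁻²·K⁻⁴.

q ≈ 24200 W/m²

For two infinite grey parallel plates, q = σ(T₁⁴ − T₂⁴)/(1/ε₁ + 1/ε₂ − 1).
T₁⁴ − T₂⁴ = 1.170×10¹² − 1.736×10¹⁰ = 1.152×10¹² K⁴.
1/ε₁ + 1/ε₂ − 1 = 1.695 + 2.000 − 1 = 2.695.
q = 5.67×10⁻⁸ × 1.152×10¹² / 2.695.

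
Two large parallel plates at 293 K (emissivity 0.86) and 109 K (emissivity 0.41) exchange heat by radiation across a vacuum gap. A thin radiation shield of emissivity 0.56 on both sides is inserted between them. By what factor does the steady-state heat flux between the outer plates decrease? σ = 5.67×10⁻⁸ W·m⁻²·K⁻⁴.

factor ≈ 1.99

Without shield: q₀ = σΔ(T⁴)/(1/ε₁+1/ε₂−1) with denominator 2.602.
With shield the two gaps are in series; the resistances add: (1/ε₁+1/ε_s−1)+(1/ε_s+1/ε₂−1) = 1.949+3.225 = 5.173.
Heat-flux ratio q₀/q = 5.173/2.602.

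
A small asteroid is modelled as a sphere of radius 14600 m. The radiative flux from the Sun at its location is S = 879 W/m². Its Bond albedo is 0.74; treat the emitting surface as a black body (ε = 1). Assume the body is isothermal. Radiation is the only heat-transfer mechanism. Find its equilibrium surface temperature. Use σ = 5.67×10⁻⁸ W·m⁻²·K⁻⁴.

T ≈ 178 K

At equilibrium, absorbed power = emitted power.
Absorbing cross-section = πr² = 6.697×10⁸ m²; emitting surface = 4πr² = 2.679×10⁹ m² (ratio 4).
(1−a)S·A_cross = εσ·A_surf·T⁴  ⇒  T⁴ = (1−a)S/(4σ).
T⁴ = 0.260·879/(4·5.67×10⁻⁸) = 1.008×10⁹ K⁴.
T = (1.008×10⁹)^(1/4).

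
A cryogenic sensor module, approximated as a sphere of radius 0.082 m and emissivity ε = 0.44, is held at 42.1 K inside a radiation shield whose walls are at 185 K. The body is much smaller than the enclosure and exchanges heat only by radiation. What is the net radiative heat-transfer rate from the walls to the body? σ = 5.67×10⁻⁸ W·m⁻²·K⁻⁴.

For a small grey body in a large enclosure: P_net = εσA(T_body⁴ − T_wall⁴).
A = 4πr² = 0.08450 m²; T_body⁴ − T_wall⁴ = 3.141×10⁶ − 1.171×10⁹ = -1.168×10⁹ K⁴.
|P_net| = 0.44·5.67×10⁻⁸·0.08450·1.168×10⁹.

P_net ≈ 2.46 W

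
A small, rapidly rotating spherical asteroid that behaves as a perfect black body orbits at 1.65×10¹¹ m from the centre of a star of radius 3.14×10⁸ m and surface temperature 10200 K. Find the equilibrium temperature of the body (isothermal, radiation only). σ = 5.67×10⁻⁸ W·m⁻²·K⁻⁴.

The star's surface emits σT_*⁴; at distance d the flux is S = σT_*⁴(R_*/d)².
S = 5.67×10⁻⁸·(10200)⁴·(3.14×10⁸/1.65×10¹¹)² = 2223 W/m².
For an isothermal sphere T⁴ = (1−a)S/(4σ) = 9.800×10⁹ K⁴.

T ≈ 315 K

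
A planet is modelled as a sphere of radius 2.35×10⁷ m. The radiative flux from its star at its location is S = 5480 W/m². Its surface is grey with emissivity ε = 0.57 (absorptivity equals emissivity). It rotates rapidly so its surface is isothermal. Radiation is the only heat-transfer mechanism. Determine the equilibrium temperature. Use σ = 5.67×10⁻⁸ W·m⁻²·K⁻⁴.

At equilibrium, absorbed power = emitted power.
Absorbing cross-section = πr² = 1.735×10¹⁵ m²; emitting surface = 4πr² = 6.940×10¹⁵ m² (ratio 4).
εS·A_cross = εσ·A_surf·T⁴  ⇒  T⁴ = S/(4σ)   (ε cancels).
T⁴ = 5480/(4·5.67×10⁻⁸) = 2.416×10¹⁰ K⁴.
T = (2.416×10¹⁰)^(1/4).

T ≈ 394 K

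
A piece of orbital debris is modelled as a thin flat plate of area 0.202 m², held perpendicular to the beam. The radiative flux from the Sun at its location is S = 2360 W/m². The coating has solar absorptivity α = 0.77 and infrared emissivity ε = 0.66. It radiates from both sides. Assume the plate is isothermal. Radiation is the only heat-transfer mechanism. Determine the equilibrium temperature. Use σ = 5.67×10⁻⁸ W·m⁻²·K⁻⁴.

At equilibrium, absorbed power = emitted power.
Absorbing cross-section = A = 0.2020 m²; emitting surface = 2A = 0.4040 m² (ratio 2).
αS·A_cross = εσ·A_surf·T⁴  ⇒  T⁴ = αS/(ε·2σ).
T⁴ = 0.770·2360/(0.66·2·5.67×10⁻⁸) = 2.428×10¹⁰ K⁴.
T = (2.428×10¹⁰)^(1/4).

T ≈ 395 K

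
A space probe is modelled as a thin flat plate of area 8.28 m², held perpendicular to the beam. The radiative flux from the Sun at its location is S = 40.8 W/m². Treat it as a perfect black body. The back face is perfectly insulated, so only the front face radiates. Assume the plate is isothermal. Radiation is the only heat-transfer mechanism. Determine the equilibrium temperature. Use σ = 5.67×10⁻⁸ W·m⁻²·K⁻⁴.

T ≈ 164 K

At equilibrium, absorbed power = emitted power.
Absorbing cross-section = A = 8.280 m²; emitting surface = A = 8.280 m² (ratio 1).
S·A_cross = εσ·A_surf·T⁴  ⇒  T⁴ = S/(1σ).
T⁴ = 1.00·40.8/(1·5.67×10⁻⁸) = 7.196×10⁸ K⁴.
T = (7.196×10⁸)^(1/4).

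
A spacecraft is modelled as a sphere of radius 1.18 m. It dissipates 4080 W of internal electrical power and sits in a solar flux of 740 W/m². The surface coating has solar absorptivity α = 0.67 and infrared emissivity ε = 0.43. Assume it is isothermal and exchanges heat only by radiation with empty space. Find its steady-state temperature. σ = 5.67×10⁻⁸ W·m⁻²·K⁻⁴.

T ≈ 348 K

At steady state, absorbed solar power + internal power = radiated power.
Absorbed: α·S·A_cross = 0.67·740·4.374 = 2169 W (cross-section πr²).
Total input = 2169 + 4080 = 6249 W.
Radiated: εσ·A_surf·T⁴ with A_surf = 4πr² = 17.50 m².
T⁴ = 6249/(0.43·5.67×10⁻⁸·17.50) = 1.465×10¹⁰ K⁴.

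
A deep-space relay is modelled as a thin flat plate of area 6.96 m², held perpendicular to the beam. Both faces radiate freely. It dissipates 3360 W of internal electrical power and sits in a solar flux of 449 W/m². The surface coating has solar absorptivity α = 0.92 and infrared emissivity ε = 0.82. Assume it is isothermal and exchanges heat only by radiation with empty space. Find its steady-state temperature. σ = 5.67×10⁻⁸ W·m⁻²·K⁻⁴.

At steady state, absorbed solar power + internal power = radiated power.
Absorbed: α·S·A_cross = 0.92·449·6.960 = 2875 W (cross-section A).
Total input = 2875 + 3360 = 6235 W.
Radiated: εσ·A_surf·T⁴ with A_surf = 2A = 13.92 m².
T⁴ = 6235/(0.82·5.67×10⁻⁸·13.92) = 9.634×10⁹ K⁴.

T ≈ 313 K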